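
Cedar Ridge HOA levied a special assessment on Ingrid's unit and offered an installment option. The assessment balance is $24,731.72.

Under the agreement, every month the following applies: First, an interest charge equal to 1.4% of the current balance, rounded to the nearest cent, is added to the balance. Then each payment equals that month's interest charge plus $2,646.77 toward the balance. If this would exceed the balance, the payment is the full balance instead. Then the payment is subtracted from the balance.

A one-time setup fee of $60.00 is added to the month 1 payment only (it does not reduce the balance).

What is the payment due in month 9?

Month 1: $24,731.72 +$346.24 interest = $25,077.96; pay $2,993.01 (+ $60.00 fee) → $22,084.95
Month 2: $22,084.95 +$309.19 interest = $22,394.14; pay $2,955.96 → $19,438.18
Month 3: $19,438.18 +$272.13 interest = $19,710.31; pay $2,918.90 → $16,791.41
Month 4: $16,791.41 +$235.08 interest = $17,026.49; pay $2,881.85 → $14,144.64
Month 5: $14,144.64 +$198.02 interest = $14,342.66; pay $2,844.79 → $11,497.87
Month 6: $11,497.87 +$160.97 interest = $11,658.84; pay $2,807.74 → $8,851.10
Month 7: $8,851.10 +$123.92 interest = $8,975.02; pay $2,770.69 → $6,204.33
Month 8: $6,204.33 +$86.86 interest = $6,291.19; pay $2,733.63 → $3,557.56
Month 9: $3,557.56 +$49.81 interest = $3,607.37; pay $2,696.58 → $910.79

$2,696.58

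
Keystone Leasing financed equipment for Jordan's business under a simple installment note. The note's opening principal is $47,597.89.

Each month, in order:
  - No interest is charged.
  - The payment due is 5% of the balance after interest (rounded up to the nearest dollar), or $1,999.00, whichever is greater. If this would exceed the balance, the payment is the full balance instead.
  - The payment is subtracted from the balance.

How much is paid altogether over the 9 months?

$18,825.00

Month 1: $47,597.89 − $2,380.00 → $45,217.89
Month 2: $45,217.89 − $2,261.00 → $42,956.89
Month 3: $42,956.89 − $2,148.00 → $40,808.89
Month 4: $40,808.89 − $2,041.00 → $38,767.89
Month 5: $38,767.89 − $1,999.00 → $36,768.89
Month 6: $36,768.89 − $1,999.00 → $34,769.89
Month 7: $34,769.89 − $1,999.00 → $32,770.89
Month 8: $32,770.89 − $1,999.00 → $30,771.89
Month 9: $30,771.89 − $1,999.00 → $28,772.89
Total paid: $18,825.00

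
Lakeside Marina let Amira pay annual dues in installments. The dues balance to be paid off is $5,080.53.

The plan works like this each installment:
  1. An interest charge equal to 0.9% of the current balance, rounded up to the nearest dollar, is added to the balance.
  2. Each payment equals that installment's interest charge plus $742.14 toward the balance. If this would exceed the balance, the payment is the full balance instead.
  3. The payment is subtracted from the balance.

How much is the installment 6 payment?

# | Opening | Interest | Payment | End bal
1 | $5,080.53 | $46.00 | $788.14 | $4,338.39
2 | $4,338.39 | $40.00 | $782.14 | $3,596.25
3 | $3,596.25 | $33.00 | $775.14 | $2,854.11
4 | $2,854.11 | $26.00 | $768.14 | $2,111.97
5 | $2,111.97 | $20.00 | $762.14 | $1,369.83
6 | $1,369.83 | $13.00 | $755.14 | $627.69

$755.14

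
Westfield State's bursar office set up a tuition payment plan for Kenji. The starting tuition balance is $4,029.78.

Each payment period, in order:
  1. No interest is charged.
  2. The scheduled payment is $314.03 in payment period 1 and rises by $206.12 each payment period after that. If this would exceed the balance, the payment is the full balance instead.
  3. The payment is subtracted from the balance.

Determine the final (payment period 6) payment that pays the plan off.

$398.43

Payment period 1: $4,029.78 − $314.03 → $3,715.75
Payment period 2: $3,715.75 − $520.15 → $3,195.60
Payment period 3: $3,195.60 − $726.27 → $2,469.33
Payment period 4: $2,469.33 − $932.39 → $1,536.94
Payment period 5: $1,536.94 − $1,138.51 → $398.43
Payment period 6: $398.43 − $398.43 → $0.00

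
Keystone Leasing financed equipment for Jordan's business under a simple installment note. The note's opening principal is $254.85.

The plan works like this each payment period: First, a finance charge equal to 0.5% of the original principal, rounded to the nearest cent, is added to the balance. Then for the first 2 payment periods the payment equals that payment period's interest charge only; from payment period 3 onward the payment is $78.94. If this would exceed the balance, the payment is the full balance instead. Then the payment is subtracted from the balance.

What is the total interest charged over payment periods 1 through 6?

# | Opening | Interest | Payment | End bal
1 | $254.85 | $1.27 | $1.27 | $254.85
2 | $254.85 | $1.27 | $1.27 | $254.85
3 | $254.85 | $1.27 | $78.94 | $177.18
4 | $177.18 | $1.27 | $78.94 | $99.51
5 | $99.51 | $1.27 | $78.94 | $21.84
6 | $21.84 | $1.27 | $23.11 | $0.00
Total interest: $1.27 + $1.27 + $1.27 + $1.27 + $1.27 + $1.27 = $7.62

$7.62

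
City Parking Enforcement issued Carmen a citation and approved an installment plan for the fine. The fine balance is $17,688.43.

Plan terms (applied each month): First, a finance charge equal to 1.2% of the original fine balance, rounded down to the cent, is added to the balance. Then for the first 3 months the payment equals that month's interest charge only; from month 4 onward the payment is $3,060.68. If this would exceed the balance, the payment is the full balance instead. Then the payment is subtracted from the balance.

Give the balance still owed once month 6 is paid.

$9,143.17

Month 1: opening $17,688.43; interest $212.26 → $17,900.69; payment $212.26; balance $17,688.43
Month 2: opening $17,688.43; interest $212.26 → $17,900.69; payment $212.26; balance $17,688.43
Month 3: opening $17,688.43; interest $212.26 → $17,900.69; payment $212.26; balance $17,688.43
Month 4: opening $17,688.43; interest $212.26 → $17,900.69; payment $3,060.68; balance $14,840.01
Month 5: opening $14,840.01; interest $212.26 → $15,052.27; payment $3,060.68; balance $11,991.59
Month 6: opening $11,991.59; interest $212.26 → $12,203.85; payment $3,060.68; balance $9,143.17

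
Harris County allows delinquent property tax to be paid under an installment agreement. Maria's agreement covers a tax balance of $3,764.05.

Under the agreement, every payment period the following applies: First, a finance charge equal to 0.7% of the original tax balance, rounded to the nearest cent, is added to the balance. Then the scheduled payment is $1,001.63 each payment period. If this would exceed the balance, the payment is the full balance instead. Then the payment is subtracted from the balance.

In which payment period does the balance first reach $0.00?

Payment period 1: opening $3,764.05; interest $26.35 → $3,790.40; payment $1,001.63; balance $2,788.77
Payment period 2: opening $2,788.77; interest $26.35 → $2,815.12; payment $1,001.63; balance $1,813.49
Payment period 3: opening $1,813.49; interest $26.35 → $1,839.84; payment $1,001.63; balance $838.21
Payment period 4: opening $838.21; interest $26.35 → $864.56; payment $864.56; balance $0.00
Balance reaches $0.00 in payment period 4.

4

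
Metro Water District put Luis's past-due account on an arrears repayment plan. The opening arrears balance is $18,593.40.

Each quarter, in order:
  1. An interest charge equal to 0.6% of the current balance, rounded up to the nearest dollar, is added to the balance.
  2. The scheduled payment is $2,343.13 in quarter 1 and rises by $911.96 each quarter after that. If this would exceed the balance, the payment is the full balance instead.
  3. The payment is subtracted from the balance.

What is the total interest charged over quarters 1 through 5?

$371.00

Quarter 1: $18,593.40 +$112.00 interest = $18,705.40; pay $2,343.13 → $16,362.27
Quarter 2: $16,362.27 +$99.00 interest = $16,461.27; pay $3,255.09 → $13,206.18
Quarter 3: $13,206.18 +$80.00 interest = $13,286.18; pay $4,167.05 → $9,119.13
Quarter 4: $9,119.13 +$55.00 interest = $9,174.13; pay $5,079.01 → $4,095.12
Quarter 5: $4,095.12 +$25.00 interest = $4,120.12; pay $4,120.12 → $0.00
Total interest: $112.00 + $99.00 + $80.00 + $55.00 + $25.00 = $371.00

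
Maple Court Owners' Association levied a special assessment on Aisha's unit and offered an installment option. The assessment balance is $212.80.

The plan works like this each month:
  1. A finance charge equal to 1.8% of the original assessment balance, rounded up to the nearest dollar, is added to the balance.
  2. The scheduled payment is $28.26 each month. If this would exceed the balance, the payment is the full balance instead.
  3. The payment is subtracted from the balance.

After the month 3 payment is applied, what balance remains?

# | Opening | Interest | Payment | End bal
1 | $212.80 | $4.00 | $28.26 | $188.54
2 | $188.54 | $4.00 | $28.26 | $164.28
3 | $164.28 | $4.00 | $28.26 | $140.02

$140.02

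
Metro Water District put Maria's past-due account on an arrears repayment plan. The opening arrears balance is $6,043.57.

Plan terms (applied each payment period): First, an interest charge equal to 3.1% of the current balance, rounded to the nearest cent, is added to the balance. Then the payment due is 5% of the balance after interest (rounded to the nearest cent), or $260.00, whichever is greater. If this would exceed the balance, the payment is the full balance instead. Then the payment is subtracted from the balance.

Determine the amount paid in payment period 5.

# | Opening | Interest | Payment | End bal
1 | $6,043.57 | $187.35 | $311.55 | $5,919.37
2 | $5,919.37 | $183.50 | $305.14 | $5,797.73
3 | $5,797.73 | $179.73 | $298.87 | $5,678.59
4 | $5,678.59 | $176.04 | $292.73 | $5,561.90
5 | $5,561.90 | $172.42 | $286.72 | $5,447.60

$286.72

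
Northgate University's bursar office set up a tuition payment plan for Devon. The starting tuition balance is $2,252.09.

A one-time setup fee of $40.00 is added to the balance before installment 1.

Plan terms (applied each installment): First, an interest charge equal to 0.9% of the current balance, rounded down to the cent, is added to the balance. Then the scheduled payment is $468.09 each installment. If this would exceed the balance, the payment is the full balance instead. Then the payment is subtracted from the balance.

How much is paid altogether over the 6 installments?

$2,354.69

Installment 1: opening $2,292.09; interest $20.62 → $2,312.71; payment $468.09; balance $1,844.62
Installment 2: opening $1,844.62; interest $16.60 → $1,861.22; payment $468.09; balance $1,393.13
Installment 3: opening $1,393.13; interest $12.53 → $1,405.66; payment $468.09; balance $937.57
Installment 4: opening $937.57; interest $8.43 → $946.00; payment $468.09; balance $477.91
Installment 5: opening $477.91; interest $4.30 → $482.21; payment $468.09; balance $14.12
Installment 6: opening $14.12; interest $0.12 → $14.24; payment $14.24; balance $0.00
Total paid: $2,354.69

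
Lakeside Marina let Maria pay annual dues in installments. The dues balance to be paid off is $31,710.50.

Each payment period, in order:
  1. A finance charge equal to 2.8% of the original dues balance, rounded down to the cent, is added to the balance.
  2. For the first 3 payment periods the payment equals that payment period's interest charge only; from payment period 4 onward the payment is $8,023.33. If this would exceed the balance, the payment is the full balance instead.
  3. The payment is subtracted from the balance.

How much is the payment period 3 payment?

$887.89

# | Opening | Interest | Payment | End bal
1 | $31,710.50 | $887.89 | $887.89 | $31,710.50
2 | $31,710.50 | $887.89 | $887.89 | $31,710.50
3 | $31,710.50 | $887.89 | $887.89 | $31,710.50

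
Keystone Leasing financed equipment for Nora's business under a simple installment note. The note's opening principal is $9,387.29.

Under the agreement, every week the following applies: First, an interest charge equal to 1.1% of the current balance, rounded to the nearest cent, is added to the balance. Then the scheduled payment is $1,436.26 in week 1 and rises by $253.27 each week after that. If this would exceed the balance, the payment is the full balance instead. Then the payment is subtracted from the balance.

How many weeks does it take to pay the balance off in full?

Week 1: opening $9,387.29; interest $103.26 → $9,490.55; payment $1,436.26; balance $8,054.29
Week 2: opening $8,054.29; interest $88.60 → $8,142.89; payment $1,689.53; balance $6,453.36
Week 3: opening $6,453.36; interest $70.99 → $6,524.35; payment $1,942.80; balance $4,581.55
Week 4: opening $4,581.55; interest $50.40 → $4,631.95; payment $2,196.07; balance $2,435.88
Week 5: opening $2,435.88; interest $26.79 → $2,462.67; payment $2,449.34; balance $13.33
Week 6: opening $13.33; interest $0.15 → $13.48; payment $13.48; balance $0.00
Balance reaches $0.00 in week 6.

6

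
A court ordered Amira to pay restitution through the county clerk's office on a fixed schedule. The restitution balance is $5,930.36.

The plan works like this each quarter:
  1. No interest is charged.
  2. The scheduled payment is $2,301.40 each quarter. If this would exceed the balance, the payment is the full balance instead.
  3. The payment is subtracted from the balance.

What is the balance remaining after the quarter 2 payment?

# | Opening | Payment | End bal
1 | $5,930.36 | $2,301.40 | $3,628.96
2 | $3,628.96 | $2,301.40 | $1,327.56

$1,327.56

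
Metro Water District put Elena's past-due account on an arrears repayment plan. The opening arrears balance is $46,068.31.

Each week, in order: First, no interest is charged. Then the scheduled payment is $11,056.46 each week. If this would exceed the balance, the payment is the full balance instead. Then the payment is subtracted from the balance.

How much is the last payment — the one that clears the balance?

Week 1: opening $46,068.31; payment $11,056.46; balance $35,011.85
Week 2: opening $35,011.85; payment $11,056.46; balance $23,955.39
Week 3: opening $23,955.39; payment $11,056.46; balance $12,898.93
Week 4: opening $12,898.93; payment $11,056.46; balance $1,842.47
Week 5: opening $1,842.47; payment $1,842.47; balance $0.00

$1,842.47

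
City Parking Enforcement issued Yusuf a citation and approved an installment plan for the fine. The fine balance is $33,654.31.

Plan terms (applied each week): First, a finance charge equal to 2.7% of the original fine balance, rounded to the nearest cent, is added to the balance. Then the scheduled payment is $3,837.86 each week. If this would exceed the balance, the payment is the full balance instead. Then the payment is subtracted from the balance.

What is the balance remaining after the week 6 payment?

Week 1: opening $33,654.31; interest $908.67 → $34,562.98; payment $3,837.86; balance $30,725.12
Week 2: opening $30,725.12; interest $908.67 → $31,633.79; payment $3,837.86; balance $27,795.93
Week 3: opening $27,795.93; interest $908.67 → $28,704.60; payment $3,837.86; balance $24,866.74
Week 4: opening $24,866.74; interest $908.67 → $25,775.41; payment $3,837.86; balance $21,937.55
Week 5: opening $21,937.55; interest $908.67 → $22,846.22; payment $3,837.86; balance $19,008.36
Week 6: opening $19,008.36; interest $908.67 → $19,917.03; payment $3,837.86; balance $16,079.17

$16,079.17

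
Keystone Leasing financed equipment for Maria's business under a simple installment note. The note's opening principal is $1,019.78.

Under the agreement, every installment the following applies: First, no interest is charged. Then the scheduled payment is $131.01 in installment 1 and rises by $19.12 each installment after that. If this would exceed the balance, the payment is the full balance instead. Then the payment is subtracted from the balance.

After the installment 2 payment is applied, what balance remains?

$738.64

# | Opening | Payment | End bal
1 | $1,019.78 | $131.01 | $888.77
2 | $888.77 | $150.13 | $738.64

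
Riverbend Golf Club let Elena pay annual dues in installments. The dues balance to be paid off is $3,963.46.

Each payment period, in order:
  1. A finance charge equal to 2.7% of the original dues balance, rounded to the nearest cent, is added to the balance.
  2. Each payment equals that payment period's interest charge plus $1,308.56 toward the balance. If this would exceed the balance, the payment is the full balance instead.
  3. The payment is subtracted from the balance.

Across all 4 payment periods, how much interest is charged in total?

Payment period 1: $3,963.46 +$107.01 interest = $4,070.47; pay $1,415.57 → $2,654.90
Payment period 2: $2,654.90 +$107.01 interest = $2,761.91; pay $1,415.57 → $1,346.34
Payment period 3: $1,346.34 +$107.01 interest = $1,453.35; pay $1,415.57 → $37.78
Payment period 4: $37.78 +$107.01 interest = $144.79; pay $144.79 → $0.00
Total interest: $107.01 + $107.01 + $107.01 + $107.01 = $428.04

$428.04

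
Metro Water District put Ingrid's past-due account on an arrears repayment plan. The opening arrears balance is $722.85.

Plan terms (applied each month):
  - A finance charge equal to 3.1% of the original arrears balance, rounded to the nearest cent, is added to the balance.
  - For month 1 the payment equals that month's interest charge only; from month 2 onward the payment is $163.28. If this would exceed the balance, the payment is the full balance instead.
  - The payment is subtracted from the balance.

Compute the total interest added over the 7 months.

$156.87

# | Opening | Interest | Payment | End bal
1 | $722.85 | $22.41 | $22.41 | $722.85
2 | $722.85 | $22.41 | $163.28 | $581.98
3 | $581.98 | $22.41 | $163.28 | $441.11
4 | $441.11 | $22.41 | $163.28 | $300.24
5 | $300.24 | $22.41 | $163.28 | $159.37
6 | $159.37 | $22.41 | $163.28 | $18.50
7 | $18.50 | $22.41 | $40.91 | $0.00
Total interest: $22.41 + $22.41 + $22.41 + $22.41 + $22.41 + $22.41 + $22.41 = $156.87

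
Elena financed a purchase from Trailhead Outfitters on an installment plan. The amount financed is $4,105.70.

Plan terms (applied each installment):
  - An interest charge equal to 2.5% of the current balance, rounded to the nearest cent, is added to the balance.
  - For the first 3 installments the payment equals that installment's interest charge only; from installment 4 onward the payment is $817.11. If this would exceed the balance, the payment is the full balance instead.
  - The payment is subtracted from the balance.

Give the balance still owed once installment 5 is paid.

# | Opening | Interest | Payment | End bal
1 | $4,105.70 | $102.64 | $102.64 | $4,105.70
2 | $4,105.70 | $102.64 | $102.64 | $4,105.70
3 | $4,105.70 | $102.64 | $102.64 | $4,105.70
4 | $4,105.70 | $102.64 | $817.11 | $3,391.23
5 | $3,391.23 | $84.78 | $817.11 | $2,658.90

$2,658.90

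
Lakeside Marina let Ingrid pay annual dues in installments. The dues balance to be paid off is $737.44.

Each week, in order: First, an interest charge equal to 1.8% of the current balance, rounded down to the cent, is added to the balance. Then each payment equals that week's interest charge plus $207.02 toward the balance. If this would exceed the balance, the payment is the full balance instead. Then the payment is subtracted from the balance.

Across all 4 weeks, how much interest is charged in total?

Week 1: opening $737.44; interest $13.27 → $750.71; payment $220.29; balance $530.42
Week 2: opening $530.42; interest $9.54 → $539.96; payment $216.56; balance $323.40
Week 3: opening $323.40; interest $5.82 → $329.22; payment $212.84; balance $116.38
Week 4: opening $116.38; interest $2.09 → $118.47; payment $118.47; balance $0.00
Total interest: $13.27 + $9.54 + $5.82 + $2.09 = $30.72

$30.72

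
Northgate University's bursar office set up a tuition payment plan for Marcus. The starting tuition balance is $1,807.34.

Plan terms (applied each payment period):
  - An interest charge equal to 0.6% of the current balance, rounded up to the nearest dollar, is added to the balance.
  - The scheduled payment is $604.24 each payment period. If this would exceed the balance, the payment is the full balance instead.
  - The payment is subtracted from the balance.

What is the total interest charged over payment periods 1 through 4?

$24.00

Payment period 1: $1,807.34 +$11.00 interest = $1,818.34; pay $604.24 → $1,214.10
Payment period 2: $1,214.10 +$8.00 interest = $1,222.10; pay $604.24 → $617.86
Payment period 3: $617.86 +$4.00 interest = $621.86; pay $604.24 → $17.62
Payment period 4: $17.62 +$1.00 interest = $18.62; pay $18.62 → $0.00
Total interest: $11.00 + $8.00 + $4.00 + $1.00 = $24.00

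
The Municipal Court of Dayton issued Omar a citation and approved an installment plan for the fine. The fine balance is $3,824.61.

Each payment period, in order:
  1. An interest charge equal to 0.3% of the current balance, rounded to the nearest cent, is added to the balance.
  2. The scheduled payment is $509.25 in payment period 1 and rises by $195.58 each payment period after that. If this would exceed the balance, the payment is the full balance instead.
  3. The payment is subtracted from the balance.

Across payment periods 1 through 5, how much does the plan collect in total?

$3,861.13

# | Opening | Interest | Payment | End bal
1 | $3,824.61 | $11.47 | $509.25 | $3,326.83
2 | $3,326.83 | $9.98 | $704.83 | $2,631.98
3 | $2,631.98 | $7.90 | $900.41 | $1,739.47
4 | $1,739.47 | $5.22 | $1,095.99 | $648.70
5 | $648.70 | $1.95 | $650.65 | $0.00
Total paid: $3,861.13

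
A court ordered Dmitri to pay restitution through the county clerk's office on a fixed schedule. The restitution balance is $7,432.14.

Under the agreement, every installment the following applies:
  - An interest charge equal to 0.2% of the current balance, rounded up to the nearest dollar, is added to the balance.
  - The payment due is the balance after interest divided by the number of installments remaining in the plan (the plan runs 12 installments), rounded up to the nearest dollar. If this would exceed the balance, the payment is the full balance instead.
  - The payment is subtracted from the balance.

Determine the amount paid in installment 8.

Installment 1: opening $7,432.14; interest $15.00 → $7,447.14; payment $621.00; balance $6,826.14
Installment 2: opening $6,826.14; interest $14.00 → $6,840.14; payment $622.00; balance $6,218.14
Installment 3: opening $6,218.14; interest $13.00 → $6,231.14; payment $624.00; balance $5,607.14
Installment 4: opening $5,607.14; interest $12.00 → $5,619.14; payment $625.00; balance $4,994.14
Installment 5: opening $4,994.14; interest $10.00 → $5,004.14; payment $626.00; balance $4,378.14
Installment 6: opening $4,378.14; interest $9.00 → $4,387.14; payment $627.00; balance $3,760.14
Installment 7: opening $3,760.14; interest $8.00 → $3,768.14; payment $629.00; balance $3,139.14
Installment 8: opening $3,139.14; interest $7.00 → $3,146.14; payment $630.00; balance $2,516.14

$630.00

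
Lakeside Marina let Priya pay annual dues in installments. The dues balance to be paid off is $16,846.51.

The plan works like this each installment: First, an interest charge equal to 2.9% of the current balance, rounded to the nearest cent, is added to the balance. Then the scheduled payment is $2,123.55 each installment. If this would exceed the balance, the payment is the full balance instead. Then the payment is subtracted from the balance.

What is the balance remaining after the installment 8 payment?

Installment 1: opening $16,846.51; interest $488.55 → $17,335.06; payment $2,123.55; balance $15,211.51
Installment 2: opening $15,211.51; interest $441.13 → $15,652.64; payment $2,123.55; balance $13,529.09
Installment 3: opening $13,529.09; interest $392.34 → $13,921.43; payment $2,123.55; balance $11,797.88
Installment 4: opening $11,797.88; interest $342.14 → $12,140.02; payment $2,123.55; balance $10,016.47
Installment 5: opening $10,016.47; interest $290.48 → $10,306.95; payment $2,123.55; balance $8,183.40
Installment 6: opening $8,183.40; interest $237.32 → $8,420.72; payment $2,123.55; balance $6,297.17
Installment 7: opening $6,297.17; interest $182.62 → $6,479.79; payment $2,123.55; balance $4,356.24
Installment 8: opening $4,356.24; interest $126.33 → $4,482.57; payment $2,123.55; balance $2,359.02

$2,359.02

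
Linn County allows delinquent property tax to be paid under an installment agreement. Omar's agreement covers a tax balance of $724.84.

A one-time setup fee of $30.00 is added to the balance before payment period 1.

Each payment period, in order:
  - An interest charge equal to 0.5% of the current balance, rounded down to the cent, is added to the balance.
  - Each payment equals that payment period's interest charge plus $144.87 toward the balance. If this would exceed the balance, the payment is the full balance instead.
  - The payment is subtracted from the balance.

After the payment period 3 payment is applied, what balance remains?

Payment period 1: opening $754.84; interest $3.77 → $758.61; payment $148.64; balance $609.97
Payment period 2: opening $609.97; interest $3.04 → $613.01; payment $147.91; balance $465.10
Payment period 3: opening $465.10; interest $2.32 → $467.42; payment $147.19; balance $320.23

$320.23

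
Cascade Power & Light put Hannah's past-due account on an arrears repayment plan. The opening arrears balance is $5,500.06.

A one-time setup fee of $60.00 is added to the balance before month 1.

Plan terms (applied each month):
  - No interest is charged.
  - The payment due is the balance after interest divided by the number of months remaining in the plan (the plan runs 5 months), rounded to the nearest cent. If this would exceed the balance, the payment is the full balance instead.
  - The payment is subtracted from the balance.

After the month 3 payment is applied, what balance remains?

Month 1: opening $5,560.06; payment $1,112.01; balance $4,448.05
Month 2: opening $4,448.05; payment $1,112.01; balance $3,336.04
Month 3: opening $3,336.04; payment $1,112.01; balance $2,224.03

$2,224.03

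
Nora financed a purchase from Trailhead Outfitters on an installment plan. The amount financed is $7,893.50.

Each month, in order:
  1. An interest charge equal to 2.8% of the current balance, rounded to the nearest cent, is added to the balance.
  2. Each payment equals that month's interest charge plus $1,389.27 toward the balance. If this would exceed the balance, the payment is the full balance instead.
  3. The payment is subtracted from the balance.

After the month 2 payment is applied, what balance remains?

$5,114.96

Month 1: $7,893.50 +$221.02 interest = $8,114.52; pay $1,610.29 → $6,504.23
Month 2: $6,504.23 +$182.12 interest = $6,686.35; pay $1,571.39 → $5,114.96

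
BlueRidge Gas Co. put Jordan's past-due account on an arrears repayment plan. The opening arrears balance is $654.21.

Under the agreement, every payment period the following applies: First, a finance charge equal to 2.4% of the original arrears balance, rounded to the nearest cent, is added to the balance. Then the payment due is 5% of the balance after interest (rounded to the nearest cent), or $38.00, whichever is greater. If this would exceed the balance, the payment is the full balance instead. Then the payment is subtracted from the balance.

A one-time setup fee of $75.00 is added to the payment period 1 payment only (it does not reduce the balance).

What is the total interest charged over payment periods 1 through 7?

# | Opening | Interest | Payment | Fee | End bal
1 | $654.21 | $15.70 | $38.00 | $75.00 | $631.91
2 | $631.91 | $15.70 | $38.00 | — | $609.61
3 | $609.61 | $15.70 | $38.00 | — | $587.31
4 | $587.31 | $15.70 | $38.00 | — | $565.01
5 | $565.01 | $15.70 | $38.00 | — | $542.71
6 | $542.71 | $15.70 | $38.00 | — | $520.41
7 | $520.41 | $15.70 | $38.00 | — | $498.11
Total interest: $15.70 + $15.70 + $15.70 + $15.70 + $15.70 + $15.70 + $15.70 = $109.90

$109.90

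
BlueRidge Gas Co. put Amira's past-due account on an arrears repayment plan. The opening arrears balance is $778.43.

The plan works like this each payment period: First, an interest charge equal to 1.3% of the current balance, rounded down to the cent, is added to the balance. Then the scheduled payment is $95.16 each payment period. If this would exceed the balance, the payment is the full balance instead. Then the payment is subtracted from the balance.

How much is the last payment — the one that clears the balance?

Payment period 1: opening $778.43; interest $10.11 → $788.54; payment $95.16; balance $693.38
Payment period 2: opening $693.38; interest $9.01 → $702.39; payment $95.16; balance $607.23
Payment period 3: opening $607.23; interest $7.89 → $615.12; payment $95.16; balance $519.96
Payment period 4: opening $519.96; interest $6.75 → $526.71; payment $95.16; balance $431.55
Payment period 5: opening $431.55; interest $5.61 → $437.16; payment $95.16; balance $342.00
Payment period 6: opening $342.00; interest $4.44 → $346.44; payment $95.16; balance $251.28
Payment period 7: opening $251.28; interest $3.26 → $254.54; payment $95.16; balance $159.38
Payment period 8: opening $159.38; interest $2.07 → $161.45; payment $95.16; balance $66.29
Payment period 9: opening $66.29; interest $0.86 → $67.15; payment $67.15; balance $0.00

$67.15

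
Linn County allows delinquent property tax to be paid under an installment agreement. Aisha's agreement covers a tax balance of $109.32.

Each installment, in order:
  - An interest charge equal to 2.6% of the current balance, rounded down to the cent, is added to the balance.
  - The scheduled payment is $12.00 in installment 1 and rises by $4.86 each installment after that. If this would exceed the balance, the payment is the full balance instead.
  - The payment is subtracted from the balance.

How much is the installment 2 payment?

Installment 1: $109.32 +$2.84 interest = $112.16; pay $12.00 → $100.16
Installment 2: $100.16 +$2.60 interest = $102.76; pay $16.86 → $85.90

$16.86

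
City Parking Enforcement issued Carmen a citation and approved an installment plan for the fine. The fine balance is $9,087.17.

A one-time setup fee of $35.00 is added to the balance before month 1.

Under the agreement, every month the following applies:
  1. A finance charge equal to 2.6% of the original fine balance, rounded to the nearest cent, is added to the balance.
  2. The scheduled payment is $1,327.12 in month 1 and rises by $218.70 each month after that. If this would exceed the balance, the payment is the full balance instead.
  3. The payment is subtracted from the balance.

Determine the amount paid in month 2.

$1,545.82

Month 1: $9,122.17 +$236.27 interest = $9,358.44; pay $1,327.12 → $8,031.32
Month 2: $8,031.32 +$236.27 interest = $8,267.59; pay $1,545.82 → $6,721.77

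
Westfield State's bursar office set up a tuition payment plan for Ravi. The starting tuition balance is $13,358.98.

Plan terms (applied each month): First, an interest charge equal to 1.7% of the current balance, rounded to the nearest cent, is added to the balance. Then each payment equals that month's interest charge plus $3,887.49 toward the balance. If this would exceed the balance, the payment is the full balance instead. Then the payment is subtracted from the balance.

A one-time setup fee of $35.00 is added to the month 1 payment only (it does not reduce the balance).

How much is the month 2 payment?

Month 1: opening $13,358.98; interest $227.10 → $13,586.08; payment $4,114.59 (+ $35.00 fee); balance $9,471.49
Month 2: opening $9,471.49; interest $161.02 → $9,632.51; payment $4,048.51; balance $5,584.00

$4,048.51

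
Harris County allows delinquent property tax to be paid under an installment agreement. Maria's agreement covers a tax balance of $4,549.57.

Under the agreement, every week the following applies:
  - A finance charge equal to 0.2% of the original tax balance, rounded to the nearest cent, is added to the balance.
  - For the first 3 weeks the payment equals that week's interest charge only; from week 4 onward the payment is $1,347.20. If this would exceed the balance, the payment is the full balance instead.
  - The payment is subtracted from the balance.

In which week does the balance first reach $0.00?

7

# | Opening | Interest | Payment | End bal
1 | $4,549.57 | $9.10 | $9.10 | $4,549.57
2 | $4,549.57 | $9.10 | $9.10 | $4,549.57
3 | $4,549.57 | $9.10 | $9.10 | $4,549.57
4 | $4,549.57 | $9.10 | $1,347.20 | $3,211.47
5 | $3,211.47 | $9.10 | $1,347.20 | $1,873.37
6 | $1,873.37 | $9.10 | $1,347.20 | $535.27
7 | $535.27 | $9.10 | $544.37 | $0.00
Balance reaches $0.00 in week 7.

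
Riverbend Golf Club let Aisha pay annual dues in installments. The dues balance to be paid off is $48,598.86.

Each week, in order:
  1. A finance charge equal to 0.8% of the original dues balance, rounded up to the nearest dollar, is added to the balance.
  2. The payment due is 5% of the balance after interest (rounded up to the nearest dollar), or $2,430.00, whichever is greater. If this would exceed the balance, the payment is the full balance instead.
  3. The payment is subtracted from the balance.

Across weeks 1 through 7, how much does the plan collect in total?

$17,030.00

# | Opening | Interest | Payment | End bal
1 | $48,598.86 | $389.00 | $2,450.00 | $46,537.86
2 | $46,537.86 | $389.00 | $2,430.00 | $44,496.86
3 | $44,496.86 | $389.00 | $2,430.00 | $42,455.86
4 | $42,455.86 | $389.00 | $2,430.00 | $40,414.86
5 | $40,414.86 | $389.00 | $2,430.00 | $38,373.86
6 | $38,373.86 | $389.00 | $2,430.00 | $36,332.86
7 | $36,332.86 | $389.00 | $2,430.00 | $34,291.86
Total paid: $17,030.00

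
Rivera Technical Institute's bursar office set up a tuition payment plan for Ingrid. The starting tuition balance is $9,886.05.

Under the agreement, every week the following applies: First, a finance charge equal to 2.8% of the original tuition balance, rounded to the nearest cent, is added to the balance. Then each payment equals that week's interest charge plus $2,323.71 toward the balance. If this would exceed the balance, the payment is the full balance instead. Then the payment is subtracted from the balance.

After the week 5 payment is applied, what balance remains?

Week 1: $9,886.05 +$276.81 interest = $10,162.86; pay $2,600.52 → $7,562.34
Week 2: $7,562.34 +$276.81 interest = $7,839.15; pay $2,600.52 → $5,238.63
Week 3: $5,238.63 +$276.81 interest = $5,515.44; pay $2,600.52 → $2,914.92
Week 4: $2,914.92 +$276.81 interest = $3,191.73; pay $2,600.52 → $591.21
Week 5: $591.21 +$276.81 interest = $868.02; pay $868.02 → $0.00

$0.00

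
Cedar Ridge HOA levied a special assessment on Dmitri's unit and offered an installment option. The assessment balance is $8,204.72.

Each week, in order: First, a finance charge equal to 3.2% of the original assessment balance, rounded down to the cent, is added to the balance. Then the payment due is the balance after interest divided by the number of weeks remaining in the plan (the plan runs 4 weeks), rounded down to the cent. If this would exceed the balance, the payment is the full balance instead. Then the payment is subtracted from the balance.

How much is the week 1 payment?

$2,116.81

Week 1: opening $8,204.72; interest $262.55 → $8,467.27; payment $2,116.81; balance $6,350.46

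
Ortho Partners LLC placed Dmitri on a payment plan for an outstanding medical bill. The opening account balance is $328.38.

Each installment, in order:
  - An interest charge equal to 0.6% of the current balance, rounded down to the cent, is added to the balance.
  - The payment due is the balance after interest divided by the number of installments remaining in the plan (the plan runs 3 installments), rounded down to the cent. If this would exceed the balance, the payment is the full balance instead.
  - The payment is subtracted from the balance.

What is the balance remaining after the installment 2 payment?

Installment 1: $328.38 +$1.97 interest = $330.35; pay $110.11 → $220.24
Installment 2: $220.24 +$1.32 interest = $221.56; pay $110.78 → $110.78

$110.78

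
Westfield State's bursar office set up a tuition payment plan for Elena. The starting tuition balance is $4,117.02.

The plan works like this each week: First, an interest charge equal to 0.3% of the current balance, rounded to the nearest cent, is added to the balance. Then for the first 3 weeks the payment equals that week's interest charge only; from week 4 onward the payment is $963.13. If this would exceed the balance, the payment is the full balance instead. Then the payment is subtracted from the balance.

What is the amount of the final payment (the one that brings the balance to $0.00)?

Week 1: $4,117.02 +$12.35 interest = $4,129.37; pay $12.35 → $4,117.02
Week 2: $4,117.02 +$12.35 interest = $4,129.37; pay $12.35 → $4,117.02
Week 3: $4,117.02 +$12.35 interest = $4,129.37; pay $12.35 → $4,117.02
Week 4: $4,117.02 +$12.35 interest = $4,129.37; pay $963.13 → $3,166.24
Week 5: $3,166.24 +$9.50 interest = $3,175.74; pay $963.13 → $2,212.61
Week 6: $2,212.61 +$6.64 interest = $2,219.25; pay $963.13 → $1,256.12
Week 7: $1,256.12 +$3.77 interest = $1,259.89; pay $963.13 → $296.76
Week 8: $296.76 +$0.89 interest = $297.65; pay $297.65 → $0.00

$297.65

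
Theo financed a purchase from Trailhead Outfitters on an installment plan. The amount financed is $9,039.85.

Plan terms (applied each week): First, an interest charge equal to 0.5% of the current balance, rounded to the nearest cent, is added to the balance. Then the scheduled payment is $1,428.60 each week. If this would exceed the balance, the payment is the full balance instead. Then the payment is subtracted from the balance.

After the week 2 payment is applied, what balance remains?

$6,266.13

# | Opening | Interest | Payment | End bal
1 | $9,039.85 | $45.20 | $1,428.60 | $7,656.45
2 | $7,656.45 | $38.28 | $1,428.60 | $6,266.13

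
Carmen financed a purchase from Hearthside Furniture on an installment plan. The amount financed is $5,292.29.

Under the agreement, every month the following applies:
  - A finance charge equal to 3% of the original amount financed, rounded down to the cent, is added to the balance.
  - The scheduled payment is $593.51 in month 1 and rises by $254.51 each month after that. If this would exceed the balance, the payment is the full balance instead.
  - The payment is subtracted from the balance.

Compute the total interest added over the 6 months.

# | Opening | Interest | Payment | End bal
1 | $5,292.29 | $158.76 | $593.51 | $4,857.54
2 | $4,857.54 | $158.76 | $848.02 | $4,168.28
3 | $4,168.28 | $158.76 | $1,102.53 | $3,224.51
4 | $3,224.51 | $158.76 | $1,357.04 | $2,026.23
5 | $2,026.23 | $158.76 | $1,611.55 | $573.44
6 | $573.44 | $158.76 | $732.20 | $0.00
Total interest: $158.76 + $158.76 + $158.76 + $158.76 + $158.76 + $158.76 = $952.56

$952.56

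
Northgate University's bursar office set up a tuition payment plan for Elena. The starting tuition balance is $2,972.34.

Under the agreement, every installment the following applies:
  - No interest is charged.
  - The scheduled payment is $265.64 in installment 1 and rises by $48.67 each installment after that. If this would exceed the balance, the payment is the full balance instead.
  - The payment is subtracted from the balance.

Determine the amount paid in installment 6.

Installment 1: $2,972.34 − $265.64 → $2,706.70
Installment 2: $2,706.70 − $314.31 → $2,392.39
Installment 3: $2,392.39 − $362.98 → $2,029.41
Installment 4: $2,029.41 − $411.65 → $1,617.76
Installment 5: $1,617.76 − $460.32 → $1,157.44
Installment 6: $1,157.44 − $508.99 → $648.45

$508.99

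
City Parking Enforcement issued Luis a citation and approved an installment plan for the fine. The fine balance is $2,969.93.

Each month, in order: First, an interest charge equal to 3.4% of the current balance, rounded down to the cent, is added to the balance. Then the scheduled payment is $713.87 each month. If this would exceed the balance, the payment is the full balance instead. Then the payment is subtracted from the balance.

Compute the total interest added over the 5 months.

Month 1: opening $2,969.93; interest $100.97 → $3,070.90; payment $713.87; balance $2,357.03
Month 2: opening $2,357.03; interest $80.13 → $2,437.16; payment $713.87; balance $1,723.29
Month 3: opening $1,723.29; interest $58.59 → $1,781.88; payment $713.87; balance $1,068.01
Month 4: opening $1,068.01; interest $36.31 → $1,104.32; payment $713.87; balance $390.45
Month 5: opening $390.45; interest $13.27 → $403.72; payment $403.72; balance $0.00
Total interest: $100.97 + $80.13 + $58.59 + $36.31 + $13.27 = $289.27

$289.27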